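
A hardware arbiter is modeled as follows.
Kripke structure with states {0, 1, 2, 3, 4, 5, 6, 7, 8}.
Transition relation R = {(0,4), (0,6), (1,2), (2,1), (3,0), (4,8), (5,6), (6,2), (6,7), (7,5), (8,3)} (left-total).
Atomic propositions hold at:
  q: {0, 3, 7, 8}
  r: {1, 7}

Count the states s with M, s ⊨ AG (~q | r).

5

Sat(~q) = {1, 2, 4, 5, 6}
Sat(~q | r) = {1, 2, 4, 5, 6, 7}
AG (~q | r): greatest fixpoint, start Z0 = {1, 2, 4, 5, 6, 7}, keep only states in Sat with every successor in Z. Z1 = {1, 2, 5, 6, 7}; fixed.
Sat(AG (~q | r)) = {1, 2, 5, 6, 7}
|Sat(AG (~q | r))| = |{1, 2, 5, 6, 7}| = 5.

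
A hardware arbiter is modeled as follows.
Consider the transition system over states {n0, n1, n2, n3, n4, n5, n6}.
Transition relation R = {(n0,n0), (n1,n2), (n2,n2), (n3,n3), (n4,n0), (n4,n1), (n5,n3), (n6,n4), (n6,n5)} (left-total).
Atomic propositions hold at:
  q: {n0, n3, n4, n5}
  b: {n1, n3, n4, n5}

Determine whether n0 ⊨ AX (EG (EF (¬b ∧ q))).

Sat(¬b) = {n0, n2, n6}
Sat(¬b ∧ q) = {n0}
EF (¬b ∧ q): least fixpoint, start Z0 = {n0}, add states with some successor in Z. Z1 = {n0, n4}; Z2 = {n0, n4, n6}; fixed.
Sat(EF (¬b ∧ q)) = {n0, n4, n6}
EG (EF (¬b ∧ q)): greatest fixpoint, start Z0 = {n0, n4, n6}, keep only states in Sat with some successor in Z. Already a fixed point.
Sat(EG (EF (¬b ∧ q))) = {n0, n4, n6}
Sat(AX (EG (EF (¬b ∧ q)))) = {s : every successor in {n0, n4, n6}} = {n0}
n0 ∈ Sat(AX (EG (EF (¬b ∧ q)))) = {n0}, so the formula holds at n0.

Yes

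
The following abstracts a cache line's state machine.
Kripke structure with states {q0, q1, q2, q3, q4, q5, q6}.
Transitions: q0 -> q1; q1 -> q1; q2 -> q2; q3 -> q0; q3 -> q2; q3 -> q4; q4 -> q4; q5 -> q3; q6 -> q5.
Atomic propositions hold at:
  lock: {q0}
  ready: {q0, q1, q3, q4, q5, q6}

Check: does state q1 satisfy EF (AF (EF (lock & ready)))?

Sat(lock & ready) = {q0}
EF (lock & ready): least fixpoint, start Z0 = {q0}, add states with some successor in Z. Z1 = {q0, q3}; Z2 = {q0, q3, q5}; Z3 = {q0, q3, q5, q6}; fixed.
Sat(EF (lock & ready)) = {q0, q3, q5, q6}
AF (EF (lock & ready)): least fixpoint, start Z0 = {q0, q3, q5, q6}, add states with every successor in Z. Already a fixed point.
Sat(AF (EF (lock & ready))) = {q0, q3, q5, q6}
EF (AF (EF (lock & ready))): least fixpoint, start Z0 = {q0, q3, q5, q6}, add states with some successor in Z. Already a fixed point.
Sat(EF (AF (EF (lock & ready)))) = {q0, q3, q5, q6}
q1 ∉ Sat(EF (AF (EF (lock & ready)))) = {q0, q3, q5, q6}, so the formula does not hold at q1.

No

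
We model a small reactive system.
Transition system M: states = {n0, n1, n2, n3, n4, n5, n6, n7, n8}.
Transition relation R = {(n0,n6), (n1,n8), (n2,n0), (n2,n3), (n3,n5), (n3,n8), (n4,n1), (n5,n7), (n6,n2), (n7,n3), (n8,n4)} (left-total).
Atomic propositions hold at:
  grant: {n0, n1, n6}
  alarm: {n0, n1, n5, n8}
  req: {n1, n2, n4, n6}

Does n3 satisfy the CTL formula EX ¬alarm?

No

Sat(¬alarm) = {n2, n3, n4, n6, n7}
Sat(EX ¬alarm) = {s : some successor in {n2, n3, n4, n6, n7}} = {n0, n2, n5, n6, n7, n8}
n3 ∉ Sat(EX ¬alarm) = {n0, n2, n5, n6, n7, n8}, so the formula does not hold at n3.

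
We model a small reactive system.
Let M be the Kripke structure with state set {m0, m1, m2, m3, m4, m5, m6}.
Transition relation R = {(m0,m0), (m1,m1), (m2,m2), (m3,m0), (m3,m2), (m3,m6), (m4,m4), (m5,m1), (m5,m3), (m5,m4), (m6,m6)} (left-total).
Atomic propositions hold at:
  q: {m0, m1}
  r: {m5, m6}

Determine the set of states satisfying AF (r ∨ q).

{m0, m1, m5, m6}

Sat(r ∨ q) = {m0, m1, m5, m6}
AF (r ∨ q): least fixpoint, start Z0 = {m0, m1, m5, m6}, add states with every successor in Z. Already a fixed point.
Sat(AF (r ∨ q)) = {m0, m1, m5, m6}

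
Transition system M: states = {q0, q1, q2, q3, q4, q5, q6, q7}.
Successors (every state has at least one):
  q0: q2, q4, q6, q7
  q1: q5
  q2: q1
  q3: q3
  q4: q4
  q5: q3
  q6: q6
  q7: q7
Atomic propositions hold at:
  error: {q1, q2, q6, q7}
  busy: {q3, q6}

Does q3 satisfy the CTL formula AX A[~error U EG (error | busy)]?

Sat(~error) = {q0, q3, q4, q5}
Sat(error | busy) = {q1, q2, q3, q6, q7}
EG (error | busy): greatest fixpoint, start Z0 = {q1, q2, q3, q6, q7}, keep only states in Sat with some successor in Z. Z1 = {q2, q3, q6, q7}; Z2 = {q3, q6, q7}; fixed.
Sat(EG (error | busy)) = {q3, q6, q7}
A[~error U EG (error | busy)]: least fixpoint, start Z0 = Sat(EG (error | busy)) = {q3, q6, q7}, add states in Sat(~error) with every successor in Z. Z1 = {q3, q5, q6, q7}; fixed.
Sat(A[~error U EG (error | busy)]) = {q3, q5, q6, q7}
Sat(AX A[~error U EG (error | busy)]) = {s : every successor in {q3, q5, q6, q7}} = {q1, q3, q5, q6, q7}
q3 ∈ Sat(AX A[~error U EG (error | busy)]) = {q1, q3, q5, q6, q7}, so the formula holds at q3.

Yes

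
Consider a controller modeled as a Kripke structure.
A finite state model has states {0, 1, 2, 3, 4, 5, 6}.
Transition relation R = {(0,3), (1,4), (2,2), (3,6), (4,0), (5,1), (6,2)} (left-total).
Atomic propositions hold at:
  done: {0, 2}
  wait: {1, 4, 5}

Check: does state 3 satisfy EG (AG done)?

AG done: greatest fixpoint, start Z0 = {0, 2}, keep only states in Sat with every successor in Z. Z1 = {2}; fixed.
Sat(AG done) = {2}
EG (AG done): greatest fixpoint, start Z0 = {2}, keep only states in Sat with some successor in Z. Already a fixed point.
Sat(EG (AG done)) = {2}
3 ∉ Sat(EG (AG done)) = {2}, so the formula does not hold at 3.

No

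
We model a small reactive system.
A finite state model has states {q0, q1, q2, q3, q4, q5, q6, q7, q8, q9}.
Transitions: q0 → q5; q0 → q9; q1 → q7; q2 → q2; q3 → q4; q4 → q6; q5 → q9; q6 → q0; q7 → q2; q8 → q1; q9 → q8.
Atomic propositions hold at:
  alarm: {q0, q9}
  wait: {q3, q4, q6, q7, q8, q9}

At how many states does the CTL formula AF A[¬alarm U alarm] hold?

Sat(¬alarm) = {q1, q2, q3, q4, q5, q6, q7, q8}
A[¬alarm U alarm]: least fixpoint, start Z0 = Sat(alarm) = {q0, q9}, add states in Sat(¬alarm) with every successor in Z. Z1 = {q0, q5, q6, q9}; Z2 = {q0, q4, q5, q6, q9}; Z3 = {q0, q3, q4, q5, q6, q9}; fixed.
Sat(A[¬alarm U alarm]) = {q0, q3, q4, q5, q6, q9}
AF A[¬alarm U alarm]: least fixpoint, start Z0 = {q0, q3, q4, q5, q6, q9}, add states with every successor in Z. Already a fixed point.
Sat(AF A[¬alarm U alarm]) = {q0, q3, q4, q5, q6, q9}
|Sat(AF A[¬alarm U alarm])| = |{q0, q3, q4, q5, q6, q9}| = 6.

6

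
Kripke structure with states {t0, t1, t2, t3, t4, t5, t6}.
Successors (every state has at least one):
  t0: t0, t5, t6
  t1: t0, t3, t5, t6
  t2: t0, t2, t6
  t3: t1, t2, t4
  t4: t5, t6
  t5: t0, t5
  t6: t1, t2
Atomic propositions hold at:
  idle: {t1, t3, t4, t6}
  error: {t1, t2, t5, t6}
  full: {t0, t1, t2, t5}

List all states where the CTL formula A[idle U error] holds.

A[idle U error]: least fixpoint, start Z0 = Sat(error) = {t1, t2, t5, t6}, add states in Sat(idle) with every successor in Z. Z1 = {t1, t2, t4, t5, t6}; Z2 = {t1, t2, t3, t4, t5, t6}; fixed.
Sat(A[idle U error]) = {t1, t2, t3, t4, t5, t6}

{t1, t2, t3, t4, t5, t6}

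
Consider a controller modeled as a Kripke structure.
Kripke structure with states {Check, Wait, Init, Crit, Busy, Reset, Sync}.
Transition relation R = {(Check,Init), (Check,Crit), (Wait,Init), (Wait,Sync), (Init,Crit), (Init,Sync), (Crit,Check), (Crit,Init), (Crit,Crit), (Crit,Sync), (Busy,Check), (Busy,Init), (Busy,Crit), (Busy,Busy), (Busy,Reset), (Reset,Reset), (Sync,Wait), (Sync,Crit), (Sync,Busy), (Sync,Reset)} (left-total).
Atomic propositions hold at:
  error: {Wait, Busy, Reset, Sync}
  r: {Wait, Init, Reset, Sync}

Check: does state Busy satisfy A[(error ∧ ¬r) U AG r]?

Sat(¬r) = {Check, Crit, Busy}
Sat(error ∧ ¬r) = {Busy}
AG r: greatest fixpoint, start Z0 = {Wait, Init, Reset, Sync}, keep only states in Sat with every successor in Z. Z1 = {Wait, Reset}; Z2 = {Reset}; fixed.
Sat(AG r) = {Reset}
A[(error ∧ ¬r) U AG r]: least fixpoint, start Z0 = Sat(AG r) = {Reset}, add states in Sat(error ∧ ¬r) with every successor in Z. Already a fixed point.
Sat(A[(error ∧ ¬r) U AG r]) = {Reset}
Busy ∉ Sat(A[(error ∧ ¬r) U AG r]) = {Reset}, so the formula does not hold at Busy.

No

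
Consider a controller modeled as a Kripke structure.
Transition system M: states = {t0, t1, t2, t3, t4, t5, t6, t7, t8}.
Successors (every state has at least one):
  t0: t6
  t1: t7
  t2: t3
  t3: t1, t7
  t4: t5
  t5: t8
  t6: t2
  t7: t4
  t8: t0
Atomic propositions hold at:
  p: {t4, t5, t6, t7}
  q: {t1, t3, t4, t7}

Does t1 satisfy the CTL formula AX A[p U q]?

A[p U q]: least fixpoint, start Z0 = Sat(q) = {t1, t3, t4, t7}, add states in Sat(p) with every successor in Z. Already a fixed point.
Sat(A[p U q]) = {t1, t3, t4, t7}
Sat(AX A[p U q]) = {s : every successor in {t1, t3, t4, t7}} = {t1, t2, t3, t7}
t1 ∈ Sat(AX A[p U q]) = {t1, t2, t3, t7}, so the formula holds at t1.

Yes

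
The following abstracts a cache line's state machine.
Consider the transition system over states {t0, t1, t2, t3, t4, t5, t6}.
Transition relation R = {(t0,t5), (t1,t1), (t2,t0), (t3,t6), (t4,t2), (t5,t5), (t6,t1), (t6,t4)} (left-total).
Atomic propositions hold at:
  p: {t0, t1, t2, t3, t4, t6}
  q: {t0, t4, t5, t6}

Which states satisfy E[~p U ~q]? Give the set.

{t1, t2, t3}

Sat(~p) = {t5}
Sat(~q) = {t1, t2, t3}
E[~p U ~q]: least fixpoint, start Z0 = Sat(~q) = {t1, t2, t3}, add states in Sat(~p) with some successor in Z. Already a fixed point.
Sat(E[~p U ~q]) = {t1, t2, t3}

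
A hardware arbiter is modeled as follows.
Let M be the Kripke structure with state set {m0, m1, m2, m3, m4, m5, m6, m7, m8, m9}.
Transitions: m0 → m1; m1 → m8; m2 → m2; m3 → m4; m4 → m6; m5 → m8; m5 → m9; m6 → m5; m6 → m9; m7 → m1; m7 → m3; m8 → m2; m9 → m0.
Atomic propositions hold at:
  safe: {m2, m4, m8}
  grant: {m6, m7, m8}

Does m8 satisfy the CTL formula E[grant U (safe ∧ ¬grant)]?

Yes

Sat(¬grant) = {m0, m1, m2, m3, m4, m5, m9}
Sat(safe ∧ ¬grant) = {m2, m4}
E[grant U (safe ∧ ¬grant)]: least fixpoint, start Z0 = Sat((safe ∧ ¬grant)) = {m2, m4}, add states in Sat(grant) with some successor in Z. Z1 = {m2, m4, m8}; fixed.
Sat(E[grant U (safe ∧ ¬grant)]) = {m2, m4, m8}
m8 ∈ Sat(E[grant U (safe ∧ ¬grant)]) = {m2, m4, m8}, so the formula holds at m8.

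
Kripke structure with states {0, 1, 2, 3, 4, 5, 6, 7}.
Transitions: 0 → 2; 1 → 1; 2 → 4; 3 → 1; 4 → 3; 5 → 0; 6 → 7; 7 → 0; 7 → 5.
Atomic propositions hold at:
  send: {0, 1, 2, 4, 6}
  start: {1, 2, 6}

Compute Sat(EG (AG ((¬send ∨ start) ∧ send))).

{1}

Sat(¬send) = {3, 5, 7}
Sat(¬send ∨ start) = {1, 2, 3, 5, 6, 7}
Sat((¬send ∨ start) ∧ send) = {1, 2, 6}
AG ((¬send ∨ start) ∧ send): greatest fixpoint, start Z0 = {1, 2, 6}, keep only states in Sat with every successor in Z. Z1 = {1}; fixed.
Sat(AG ((¬send ∨ start) ∧ send)) = {1}
EG (AG ((¬send ∨ start) ∧ send)): greatest fixpoint, start Z0 = {1}, keep only states in Sat with some successor in Z. Already a fixed point.
Sat(EG (AG ((¬send ∨ start) ∧ send))) = {1}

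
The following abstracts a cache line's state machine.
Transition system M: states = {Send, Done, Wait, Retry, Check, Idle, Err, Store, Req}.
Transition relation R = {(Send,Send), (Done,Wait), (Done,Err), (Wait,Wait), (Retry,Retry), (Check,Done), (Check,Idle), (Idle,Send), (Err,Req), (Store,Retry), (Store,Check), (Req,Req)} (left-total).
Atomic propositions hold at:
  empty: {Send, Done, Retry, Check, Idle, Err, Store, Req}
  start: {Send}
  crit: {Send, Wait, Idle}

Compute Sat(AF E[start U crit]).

E[start U crit]: least fixpoint, start Z0 = Sat(crit) = {Send, Wait, Idle}, add states in Sat(start) with some successor in Z. Already a fixed point.
Sat(E[start U crit]) = {Send, Wait, Idle}
AF E[start U crit]: least fixpoint, start Z0 = {Send, Wait, Idle}, add states with every successor in Z. Already a fixed point.
Sat(AF E[start U crit]) = {Send, Wait, Idle}

{Send, Wait, Idle}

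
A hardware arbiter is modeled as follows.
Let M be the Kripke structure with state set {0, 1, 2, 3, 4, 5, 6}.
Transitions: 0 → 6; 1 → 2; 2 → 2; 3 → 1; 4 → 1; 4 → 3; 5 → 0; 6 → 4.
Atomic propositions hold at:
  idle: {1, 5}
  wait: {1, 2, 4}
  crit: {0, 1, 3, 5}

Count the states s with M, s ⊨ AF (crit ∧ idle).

Sat(crit ∧ idle) = {1, 5}
AF (crit ∧ idle): least fixpoint, start Z0 = {1, 5}, add states with every successor in Z. Z1 = {1, 3, 5}; Z2 = {1, 3, 4, 5}; Z3 = {1, 3, 4, 5, 6}; Z4 = {0, 1, 3, 4, 5, 6}; fixed.
Sat(AF (crit ∧ idle)) = {0, 1, 3, 4, 5, 6}
|Sat(AF (crit ∧ idle))| = |{0, 1, 3, 4, 5, 6}| = 6.

6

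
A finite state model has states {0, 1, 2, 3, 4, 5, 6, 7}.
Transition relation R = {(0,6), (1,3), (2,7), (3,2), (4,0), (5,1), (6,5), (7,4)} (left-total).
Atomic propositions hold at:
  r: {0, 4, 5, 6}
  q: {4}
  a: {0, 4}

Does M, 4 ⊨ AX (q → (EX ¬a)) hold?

Yes

Sat(¬a) = {1, 2, 3, 5, 6, 7}
Sat(EX ¬a) = {s : some successor in {1, 2, 3, 5, 6, 7}} = {0, 1, 2, 3, 5, 6}
Sat(q → (EX ¬a)) = {0, 1, 2, 3, 5, 6, 7}
Sat(AX (q → (EX ¬a))) = {s : every successor in {0, 1, 2, 3, 5, 6, 7}} = {0, 1, 2, 3, 4, 5, 6}
4 ∈ Sat(AX (q → (EX ¬a))) = {0, 1, 2, 3, 4, 5, 6}, so the formula holds at 4.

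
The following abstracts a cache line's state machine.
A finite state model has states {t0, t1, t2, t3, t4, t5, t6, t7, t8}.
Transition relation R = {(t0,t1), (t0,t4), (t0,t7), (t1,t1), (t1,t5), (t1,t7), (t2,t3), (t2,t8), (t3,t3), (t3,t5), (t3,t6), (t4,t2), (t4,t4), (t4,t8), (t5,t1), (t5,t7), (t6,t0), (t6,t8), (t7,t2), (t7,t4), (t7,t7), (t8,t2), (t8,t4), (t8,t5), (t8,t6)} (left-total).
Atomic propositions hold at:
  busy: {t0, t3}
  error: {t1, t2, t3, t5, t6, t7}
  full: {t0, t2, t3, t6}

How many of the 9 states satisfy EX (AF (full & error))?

Sat(full & error) = {t2, t3, t6}
AF (full & error): least fixpoint, start Z0 = {t2, t3, t6}, add states with every successor in Z. Already a fixed point.
Sat(AF (full & error)) = {t2, t3, t6}
Sat(EX (AF (full & error))) = {s : some successor in {t2, t3, t6}} = {t2, t3, t4, t7, t8}
|Sat(EX (AF (full & error)))| = |{t2, t3, t4, t7, t8}| = 5.

5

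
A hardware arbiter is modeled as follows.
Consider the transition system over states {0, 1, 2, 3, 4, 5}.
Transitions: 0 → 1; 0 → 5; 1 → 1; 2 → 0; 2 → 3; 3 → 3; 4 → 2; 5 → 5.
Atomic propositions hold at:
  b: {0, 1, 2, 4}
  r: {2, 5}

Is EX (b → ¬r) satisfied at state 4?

Sat(¬r) = {0, 1, 3, 4}
Sat(b → ¬r) = {0, 1, 3, 4, 5}
Sat(EX (b → ¬r)) = {s : some successor in {0, 1, 3, 4, 5}} = {0, 1, 2, 3, 5}
4 ∉ Sat(EX (b → ¬r)) = {0, 1, 2, 3, 5}, so the formula does not hold at 4.

No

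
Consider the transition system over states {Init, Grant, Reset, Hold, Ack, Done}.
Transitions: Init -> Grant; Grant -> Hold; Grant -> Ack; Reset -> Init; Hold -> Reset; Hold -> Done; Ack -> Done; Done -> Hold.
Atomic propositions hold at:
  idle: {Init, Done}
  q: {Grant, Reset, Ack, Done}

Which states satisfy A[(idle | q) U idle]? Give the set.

Sat(idle | q) = {Init, Grant, Reset, Ack, Done}
A[(idle | q) U idle]: least fixpoint, start Z0 = Sat(idle) = {Init, Done}, add states in Sat(idle | q) with every successor in Z. Z1 = {Init, Reset, Ack, Done}; fixed.
Sat(A[(idle | q) U idle]) = {Init, Reset, Ack, Done}

{Init, Reset, Ack, Done}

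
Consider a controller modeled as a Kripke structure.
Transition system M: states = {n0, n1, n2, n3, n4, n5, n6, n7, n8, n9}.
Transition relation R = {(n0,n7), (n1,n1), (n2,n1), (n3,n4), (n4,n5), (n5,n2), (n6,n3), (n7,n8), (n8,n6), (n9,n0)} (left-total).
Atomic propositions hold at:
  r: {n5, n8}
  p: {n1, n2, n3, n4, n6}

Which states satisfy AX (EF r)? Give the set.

{n0, n3, n4, n6, n7, n8, n9}

EF r: least fixpoint, start Z0 = {n5, n8}, add states with some successor in Z. Z1 = {n4, n5, n7, n8}; Z2 = {n0, n3, n4, n5, n7, n8}; Z3 = {n0, n3, n4, n5, n6, n7, n8, n9}; fixed.
Sat(EF r) = {n0, n3, n4, n5, n6, n7, n8, n9}
Sat(AX (EF r)) = {s : every successor in {n0, n3, n4, n5, n6, n7, n8, n9}} = {n0, n3, n4, n6, n7, n8, n9}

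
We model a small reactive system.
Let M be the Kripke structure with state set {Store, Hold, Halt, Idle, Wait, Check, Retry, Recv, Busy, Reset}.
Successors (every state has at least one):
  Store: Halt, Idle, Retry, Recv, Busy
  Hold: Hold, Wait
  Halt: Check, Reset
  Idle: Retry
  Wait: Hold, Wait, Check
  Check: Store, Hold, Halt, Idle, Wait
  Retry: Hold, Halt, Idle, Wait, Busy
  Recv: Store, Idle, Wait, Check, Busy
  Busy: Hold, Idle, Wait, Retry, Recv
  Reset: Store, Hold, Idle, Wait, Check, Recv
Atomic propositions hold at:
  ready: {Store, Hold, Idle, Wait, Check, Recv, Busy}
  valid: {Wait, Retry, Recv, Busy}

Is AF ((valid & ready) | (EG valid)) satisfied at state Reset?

Sat(valid & ready) = {Wait, Recv, Busy}
EG valid: greatest fixpoint, start Z0 = {Wait, Retry, Recv, Busy}, keep only states in Sat with some successor in Z. Already a fixed point.
Sat(EG valid) = {Wait, Retry, Recv, Busy}
Sat((valid & ready) | (EG valid)) = {Wait, Retry, Recv, Busy}
AF ((valid & ready) | (EG valid)): least fixpoint, start Z0 = {Wait, Retry, Recv, Busy}, add states with every successor in Z. Z1 = {Idle, Wait, Retry, Recv, Busy}; fixed.
Sat(AF ((valid & ready) | (EG valid))) = {Idle, Wait, Retry, Recv, Busy}
Reset ∉ Sat(AF ((valid & ready) | (EG valid))) = {Idle, Wait, Retry, Recv, Busy}, so the formula does not hold at Reset.

No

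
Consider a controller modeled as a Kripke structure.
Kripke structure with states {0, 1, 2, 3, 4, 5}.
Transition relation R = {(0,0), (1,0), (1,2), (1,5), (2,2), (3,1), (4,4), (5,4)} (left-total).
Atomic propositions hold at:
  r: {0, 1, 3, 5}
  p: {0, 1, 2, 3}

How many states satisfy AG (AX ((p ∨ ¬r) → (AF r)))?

Sat(¬r) = {2, 4}
Sat(p ∨ ¬r) = {0, 1, 2, 3, 4}
AF r: least fixpoint, start Z0 = {0, 1, 3, 5}, add states with every successor in Z. Already a fixed point.
Sat(AF r) = {0, 1, 3, 5}
Sat((p ∨ ¬r) → (AF r)) = {0, 1, 3, 5}
Sat(AX ((p ∨ ¬r) → (AF r))) = {s : every successor in {0, 1, 3, 5}} = {0, 3}
AG (AX ((p ∨ ¬r) → (AF r))): greatest fixpoint, start Z0 = {0, 3}, keep only states in Sat with every successor in Z. Z1 = {0}; fixed.
Sat(AG (AX ((p ∨ ¬r) → (AF r)))) = {0}
|Sat(AG (AX ((p ∨ ¬r) → (AF r))))| = |{0}| = 1.

1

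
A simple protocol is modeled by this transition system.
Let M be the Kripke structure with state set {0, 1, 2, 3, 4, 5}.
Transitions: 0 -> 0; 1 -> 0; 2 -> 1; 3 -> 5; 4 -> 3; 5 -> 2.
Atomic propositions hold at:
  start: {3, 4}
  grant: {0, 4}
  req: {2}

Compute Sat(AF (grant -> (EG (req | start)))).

Sat(req | start) = {2, 3, 4}
EG (req | start): greatest fixpoint, start Z0 = {2, 3, 4}, keep only states in Sat with some successor in Z. Z1 = {4}; Z2 = ∅; fixed.
Sat(EG (req | start)) = ∅
Sat(grant -> (EG (req | start))) = {1, 2, 3, 5}
AF (grant -> (EG (req | start))): least fixpoint, start Z0 = {1, 2, 3, 5}, add states with every successor in Z. Z1 = {1, 2, 3, 4, 5}; fixed.
Sat(AF (grant -> (EG (req | start)))) = {1, 2, 3, 4, 5}

{1, 2, 3, 4, 5}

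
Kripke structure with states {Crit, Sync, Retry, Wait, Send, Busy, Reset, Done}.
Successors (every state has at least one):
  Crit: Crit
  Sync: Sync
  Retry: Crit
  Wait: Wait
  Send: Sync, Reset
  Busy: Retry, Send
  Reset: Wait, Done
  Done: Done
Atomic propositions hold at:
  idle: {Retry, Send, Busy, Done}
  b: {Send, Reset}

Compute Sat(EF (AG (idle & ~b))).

Sat(~b) = {Crit, Sync, Retry, Wait, Busy, Done}
Sat(idle & ~b) = {Retry, Busy, Done}
AG (idle & ~b): greatest fixpoint, start Z0 = {Retry, Busy, Done}, keep only states in Sat with every successor in Z. Z1 = {Done}; fixed.
Sat(AG (idle & ~b)) = {Done}
EF (AG (idle & ~b)): least fixpoint, start Z0 = {Done}, add states with some successor in Z. Z1 = {Reset, Done}; Z2 = {Send, Reset, Done}; Z3 = {Send, Busy, Reset, Done}; fixed.
Sat(EF (AG (idle & ~b))) = {Send, Busy, Reset, Done}

{Send, Busy, Reset, Done}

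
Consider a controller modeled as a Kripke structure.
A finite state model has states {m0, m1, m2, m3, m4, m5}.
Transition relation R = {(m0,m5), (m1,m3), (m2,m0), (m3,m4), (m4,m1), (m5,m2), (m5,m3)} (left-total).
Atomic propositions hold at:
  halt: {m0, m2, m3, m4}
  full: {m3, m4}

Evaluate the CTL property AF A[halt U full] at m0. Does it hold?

No

A[halt U full]: least fixpoint, start Z0 = Sat(full) = {m3, m4}, add states in Sat(halt) with every successor in Z. Already a fixed point.
Sat(A[halt U full]) = {m3, m4}
AF A[halt U full]: least fixpoint, start Z0 = {m3, m4}, add states with every successor in Z. Z1 = {m1, m3, m4}; fixed.
Sat(AF A[halt U full]) = {m1, m3, m4}
m0 ∉ Sat(AF A[halt U full]) = {m1, m3, m4}, so the formula does not hold at m0.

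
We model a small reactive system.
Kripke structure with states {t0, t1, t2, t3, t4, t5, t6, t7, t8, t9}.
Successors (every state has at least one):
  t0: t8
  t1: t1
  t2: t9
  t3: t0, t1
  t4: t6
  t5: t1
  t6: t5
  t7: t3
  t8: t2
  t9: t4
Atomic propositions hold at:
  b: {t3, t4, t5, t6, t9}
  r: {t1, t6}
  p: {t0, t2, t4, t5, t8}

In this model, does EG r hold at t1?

EG r: greatest fixpoint, start Z0 = {t1, t6}, keep only states in Sat with some successor in Z. Z1 = {t1}; fixed.
Sat(EG r) = {t1}
t1 ∈ Sat(EG r) = {t1}, so the formula holds at t1.

Yes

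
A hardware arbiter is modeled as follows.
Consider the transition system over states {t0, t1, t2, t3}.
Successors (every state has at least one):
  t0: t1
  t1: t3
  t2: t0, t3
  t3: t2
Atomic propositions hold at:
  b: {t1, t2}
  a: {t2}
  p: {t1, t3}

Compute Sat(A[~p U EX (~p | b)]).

Sat(~p) = {t0, t2}
Sat(~p | b) = {t0, t1, t2}
Sat(EX (~p | b)) = {s : some successor in {t0, t1, t2}} = {t0, t2, t3}
A[~p U EX (~p | b)]: least fixpoint, start Z0 = Sat(EX (~p | b)) = {t0, t2, t3}, add states in Sat(~p) with every successor in Z. Already a fixed point.
Sat(A[~p U EX (~p | b)]) = {t0, t2, t3}

{t0, t2, t3}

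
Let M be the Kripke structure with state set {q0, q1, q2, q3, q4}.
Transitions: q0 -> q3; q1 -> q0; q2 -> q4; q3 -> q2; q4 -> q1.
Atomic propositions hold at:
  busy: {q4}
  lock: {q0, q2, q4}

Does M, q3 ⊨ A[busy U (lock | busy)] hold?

No

Sat(lock | busy) = {q0, q2, q4}
A[busy U (lock | busy)]: least fixpoint, start Z0 = Sat((lock | busy)) = {q0, q2, q4}, add states in Sat(busy) with every successor in Z. Already a fixed point.
Sat(A[busy U (lock | busy)]) = {q0, q2, q4}
q3 ∉ Sat(A[busy U (lock | busy)]) = {q0, q2, q4}, so the formula does not hold at q3.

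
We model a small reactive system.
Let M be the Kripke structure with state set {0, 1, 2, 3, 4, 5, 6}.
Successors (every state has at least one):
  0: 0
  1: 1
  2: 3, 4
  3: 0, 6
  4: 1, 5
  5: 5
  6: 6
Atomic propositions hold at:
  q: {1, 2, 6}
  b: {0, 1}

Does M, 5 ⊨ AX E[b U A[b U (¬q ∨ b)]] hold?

Yes

Sat(¬q) = {0, 3, 4, 5}
Sat(¬q ∨ b) = {0, 1, 3, 4, 5}
A[b U (¬q ∨ b)]: least fixpoint, start Z0 = Sat((¬q ∨ b)) = {0, 1, 3, 4, 5}, add states in Sat(b) with every successor in Z. Already a fixed point.
Sat(A[b U (¬q ∨ b)]) = {0, 1, 3, 4, 5}
E[b U A[b U (¬q ∨ b)]]: least fixpoint, start Z0 = Sat(A[b U (¬q ∨ b)]) = {0, 1, 3, 4, 5}, add states in Sat(b) with some successor in Z. Already a fixed point.
Sat(E[b U A[b U (¬q ∨ b)]]) = {0, 1, 3, 4, 5}
Sat(AX E[b U A[b U (¬q ∨ b)]]) = {s : every successor in {0, 1, 3, 4, 5}} = {0, 1, 2, 4, 5}
5 ∈ Sat(AX E[b U A[b U (¬q ∨ b)]]) = {0, 1, 2, 4, 5}, so the formula holds at 5.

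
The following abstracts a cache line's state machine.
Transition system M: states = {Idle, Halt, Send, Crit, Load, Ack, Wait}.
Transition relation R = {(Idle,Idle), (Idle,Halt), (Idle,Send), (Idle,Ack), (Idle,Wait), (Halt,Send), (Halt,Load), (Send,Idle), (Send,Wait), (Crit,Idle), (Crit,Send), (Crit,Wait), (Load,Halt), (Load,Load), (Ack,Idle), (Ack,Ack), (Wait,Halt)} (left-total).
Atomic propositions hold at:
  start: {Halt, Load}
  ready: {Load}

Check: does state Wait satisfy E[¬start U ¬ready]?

Sat(¬start) = {Idle, Send, Crit, Ack, Wait}
Sat(¬ready) = {Idle, Halt, Send, Crit, Ack, Wait}
E[¬start U ¬ready]: least fixpoint, start Z0 = Sat(¬ready) = {Idle, Halt, Send, Crit, Ack, Wait}, add states in Sat(¬start) with some successor in Z. Already a fixed point.
Sat(E[¬start U ¬ready]) = {Idle, Halt, Send, Crit, Ack, Wait}
Wait ∈ Sat(E[¬start U ¬ready]) = {Idle, Halt, Send, Crit, Ack, Wait}, so the formula holds at Wait.

Yes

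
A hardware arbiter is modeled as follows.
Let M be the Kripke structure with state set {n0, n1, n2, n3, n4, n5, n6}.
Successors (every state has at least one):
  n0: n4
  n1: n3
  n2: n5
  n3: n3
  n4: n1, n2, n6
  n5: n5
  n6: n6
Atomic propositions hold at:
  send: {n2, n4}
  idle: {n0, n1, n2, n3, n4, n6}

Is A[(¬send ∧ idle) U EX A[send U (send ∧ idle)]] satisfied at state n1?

No

Sat(¬send) = {n0, n1, n3, n5, n6}
Sat(¬send ∧ idle) = {n0, n1, n3, n6}
Sat(send ∧ idle) = {n2, n4}
A[send U (send ∧ idle)]: least fixpoint, start Z0 = Sat((send ∧ idle)) = {n2, n4}, add states in Sat(send) with every successor in Z. Already a fixed point.
Sat(A[send U (send ∧ idle)]) = {n2, n4}
Sat(EX A[send U (send ∧ idle)]) = {s : some successor in {n2, n4}} = {n0, n4}
A[(¬send ∧ idle) U EX A[send U (send ∧ idle)]]: least fixpoint, start Z0 = Sat(EX A[send U (send ∧ idle)]) = {n0, n4}, add states in Sat(¬send ∧ idle) with every successor in Z. Already a fixed point.
Sat(A[(¬send ∧ idle) U EX A[send U (send ∧ idle)]]) = {n0, n4}
n1 ∉ Sat(A[(¬send ∧ idle) U EX A[send U (send ∧ idle)]]) = {n0, n4}, so the formula does not hold at n1.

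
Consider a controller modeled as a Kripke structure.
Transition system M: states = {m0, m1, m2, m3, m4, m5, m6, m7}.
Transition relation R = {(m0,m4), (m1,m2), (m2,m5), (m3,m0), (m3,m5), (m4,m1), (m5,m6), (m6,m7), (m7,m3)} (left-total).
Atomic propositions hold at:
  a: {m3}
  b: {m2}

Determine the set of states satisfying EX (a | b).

{m1, m7}

Sat(a | b) = {m2, m3}
Sat(EX (a | b)) = {s : some successor in {m2, m3}} = {m1, m7}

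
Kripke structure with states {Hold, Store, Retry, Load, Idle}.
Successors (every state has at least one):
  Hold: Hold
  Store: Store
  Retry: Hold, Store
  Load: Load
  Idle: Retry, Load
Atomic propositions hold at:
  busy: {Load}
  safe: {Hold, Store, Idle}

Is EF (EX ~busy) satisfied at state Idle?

Yes

Sat(~busy) = {Hold, Store, Retry, Idle}
Sat(EX ~busy) = {s : some successor in {Hold, Store, Retry, Idle}} = {Hold, Store, Retry, Idle}
EF (EX ~busy): least fixpoint, start Z0 = {Hold, Store, Retry, Idle}, add states with some successor in Z. Already a fixed point.
Sat(EF (EX ~busy)) = {Hold, Store, Retry, Idle}
Idle ∈ Sat(EF (EX ~busy)) = {Hold, Store, Retry, Idle}, so the formula holds at Idle.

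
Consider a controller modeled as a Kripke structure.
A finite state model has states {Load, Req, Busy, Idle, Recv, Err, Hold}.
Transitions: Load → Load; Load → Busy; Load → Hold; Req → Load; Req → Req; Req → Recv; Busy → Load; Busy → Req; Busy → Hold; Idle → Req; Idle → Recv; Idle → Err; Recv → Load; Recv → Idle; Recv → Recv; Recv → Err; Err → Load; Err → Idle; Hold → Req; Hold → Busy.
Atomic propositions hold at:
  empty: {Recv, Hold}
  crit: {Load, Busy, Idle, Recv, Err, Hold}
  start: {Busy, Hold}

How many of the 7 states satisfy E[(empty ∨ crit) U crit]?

Sat(empty ∨ crit) = {Load, Busy, Idle, Recv, Err, Hold}
E[(empty ∨ crit) U crit]: least fixpoint, start Z0 = Sat(crit) = {Load, Busy, Idle, Recv, Err, Hold}, add states in Sat(empty ∨ crit) with some successor in Z. Already a fixed point.
Sat(E[(empty ∨ crit) U crit]) = {Load, Busy, Idle, Recv, Err, Hold}
|Sat(E[(empty ∨ crit) U crit])| = |{Load, Busy, Idle, Recv, Err, Hold}| = 6.

6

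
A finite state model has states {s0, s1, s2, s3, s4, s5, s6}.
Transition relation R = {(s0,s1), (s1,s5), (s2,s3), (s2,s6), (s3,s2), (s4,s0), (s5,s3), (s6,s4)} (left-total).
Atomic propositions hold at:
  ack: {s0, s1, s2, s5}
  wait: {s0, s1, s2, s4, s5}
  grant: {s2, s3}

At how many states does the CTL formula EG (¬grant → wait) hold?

Sat(¬grant) = {s0, s1, s4, s5, s6}
Sat(¬grant → wait) = {s0, s1, s2, s3, s4, s5}
EG (¬grant → wait): greatest fixpoint, start Z0 = {s0, s1, s2, s3, s4, s5}, keep only states in Sat with some successor in Z. Already a fixed point.
Sat(EG (¬grant → wait)) = {s0, s1, s2, s3, s4, s5}
|Sat(EG (¬grant → wait))| = |{s0, s1, s2, s3, s4, s5}| = 6.

6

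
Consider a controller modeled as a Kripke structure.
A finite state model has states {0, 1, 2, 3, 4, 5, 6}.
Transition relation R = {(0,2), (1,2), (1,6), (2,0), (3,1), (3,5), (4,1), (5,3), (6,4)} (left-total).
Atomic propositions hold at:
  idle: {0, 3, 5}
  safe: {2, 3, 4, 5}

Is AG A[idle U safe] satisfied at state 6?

A[idle U safe]: least fixpoint, start Z0 = Sat(safe) = {2, 3, 4, 5}, add states in Sat(idle) with every successor in Z. Z1 = {0, 2, 3, 4, 5}; fixed.
Sat(A[idle U safe]) = {0, 2, 3, 4, 5}
AG A[idle U safe]: greatest fixpoint, start Z0 = {0, 2, 3, 4, 5}, keep only states in Sat with every successor in Z. Z1 = {0, 2, 5}; Z2 = {0, 2}; fixed.
Sat(AG A[idle U safe]) = {0, 2}
6 ∉ Sat(AG A[idle U safe]) = {0, 2}, so the formula does not hold at 6.

No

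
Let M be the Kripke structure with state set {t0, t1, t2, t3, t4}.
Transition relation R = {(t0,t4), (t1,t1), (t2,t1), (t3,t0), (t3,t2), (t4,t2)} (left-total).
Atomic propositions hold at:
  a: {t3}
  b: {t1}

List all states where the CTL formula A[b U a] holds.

{t3}

A[b U a]: least fixpoint, start Z0 = Sat(a) = {t3}, add states in Sat(b) with every successor in Z. Already a fixed point.
Sat(A[b U a]) = {t3}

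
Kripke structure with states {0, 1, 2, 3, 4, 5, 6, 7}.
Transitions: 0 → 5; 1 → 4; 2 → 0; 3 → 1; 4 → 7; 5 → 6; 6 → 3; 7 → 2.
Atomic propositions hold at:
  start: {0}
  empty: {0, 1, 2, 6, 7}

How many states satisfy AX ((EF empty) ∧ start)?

1

EF empty: least fixpoint, start Z0 = {0, 1, 2, 6, 7}, add states with some successor in Z. Z1 = {0, 1, 2, 3, 4, 5, 6, 7}; fixed.
Sat(EF empty) = {0, 1, 2, 3, 4, 5, 6, 7}
Sat((EF empty) ∧ start) = {0}
Sat(AX ((EF empty) ∧ start)) = {s : every successor in {0}} = {2}
|Sat(AX ((EF empty) ∧ start))| = |{2}| = 1.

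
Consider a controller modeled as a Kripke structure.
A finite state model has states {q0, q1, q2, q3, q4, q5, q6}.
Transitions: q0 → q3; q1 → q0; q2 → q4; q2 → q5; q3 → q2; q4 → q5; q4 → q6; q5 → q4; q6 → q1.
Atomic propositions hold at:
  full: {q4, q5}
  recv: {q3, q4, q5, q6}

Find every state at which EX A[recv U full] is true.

A[recv U full]: least fixpoint, start Z0 = Sat(full) = {q4, q5}, add states in Sat(recv) with every successor in Z. Already a fixed point.
Sat(A[recv U full]) = {q4, q5}
Sat(EX A[recv U full]) = {s : some successor in {q4, q5}} = {q2, q4, q5}

{q2, q4, q5}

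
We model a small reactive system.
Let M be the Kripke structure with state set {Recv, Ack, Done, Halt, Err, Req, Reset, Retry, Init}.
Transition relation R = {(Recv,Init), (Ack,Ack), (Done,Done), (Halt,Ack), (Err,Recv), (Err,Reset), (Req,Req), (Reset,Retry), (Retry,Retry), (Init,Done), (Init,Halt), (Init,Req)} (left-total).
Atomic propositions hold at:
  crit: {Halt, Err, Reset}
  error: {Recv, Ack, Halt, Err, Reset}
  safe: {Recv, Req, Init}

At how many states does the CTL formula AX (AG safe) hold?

AG safe: greatest fixpoint, start Z0 = {Recv, Req, Init}, keep only states in Sat with every successor in Z. Z1 = {Recv, Req}; Z2 = {Req}; fixed.
Sat(AG safe) = {Req}
Sat(AX (AG safe)) = {s : every successor in {Req}} = {Req}
|Sat(AX (AG safe))| = |{Req}| = 1.

1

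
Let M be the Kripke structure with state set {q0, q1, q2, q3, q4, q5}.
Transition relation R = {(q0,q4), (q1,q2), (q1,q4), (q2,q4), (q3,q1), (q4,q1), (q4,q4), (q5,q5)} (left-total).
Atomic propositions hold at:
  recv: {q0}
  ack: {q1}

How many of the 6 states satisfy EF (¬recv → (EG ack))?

1

Sat(¬recv) = {q1, q2, q3, q4, q5}
EG ack: greatest fixpoint, start Z0 = {q1}, keep only states in Sat with some successor in Z. Z1 = ∅; fixed.
Sat(EG ack) = ∅
Sat(¬recv → (EG ack)) = {q0}
EF (¬recv → (EG ack)): least fixpoint, start Z0 = {q0}, add states with some successor in Z. Already a fixed point.
Sat(EF (¬recv → (EG ack))) = {q0}
|Sat(EF (¬recv → (EG ack)))| = |{q0}| = 1.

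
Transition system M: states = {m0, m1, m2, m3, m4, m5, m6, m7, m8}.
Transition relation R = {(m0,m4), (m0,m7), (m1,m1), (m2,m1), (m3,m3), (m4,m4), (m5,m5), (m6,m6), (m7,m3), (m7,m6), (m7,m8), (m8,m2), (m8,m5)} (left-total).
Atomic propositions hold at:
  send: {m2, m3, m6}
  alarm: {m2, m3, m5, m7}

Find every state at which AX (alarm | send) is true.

Sat(alarm | send) = {m2, m3, m5, m6, m7}
Sat(AX (alarm | send)) = {s : every successor in {m2, m3, m5, m6, m7}} = {m3, m5, m6, m8}

{m3, m5, m6, m8}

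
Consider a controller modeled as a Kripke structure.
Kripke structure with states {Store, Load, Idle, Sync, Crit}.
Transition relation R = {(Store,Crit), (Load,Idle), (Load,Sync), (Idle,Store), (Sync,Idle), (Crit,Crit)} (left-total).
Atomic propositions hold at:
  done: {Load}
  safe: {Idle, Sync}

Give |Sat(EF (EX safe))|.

2

Sat(EX safe) = {s : some successor in {Idle, Sync}} = {Load, Sync}
EF (EX safe): least fixpoint, start Z0 = {Load, Sync}, add states with some successor in Z. Already a fixed point.
Sat(EF (EX safe)) = {Load, Sync}
|Sat(EF (EX safe))| = |{Load, Sync}| = 2.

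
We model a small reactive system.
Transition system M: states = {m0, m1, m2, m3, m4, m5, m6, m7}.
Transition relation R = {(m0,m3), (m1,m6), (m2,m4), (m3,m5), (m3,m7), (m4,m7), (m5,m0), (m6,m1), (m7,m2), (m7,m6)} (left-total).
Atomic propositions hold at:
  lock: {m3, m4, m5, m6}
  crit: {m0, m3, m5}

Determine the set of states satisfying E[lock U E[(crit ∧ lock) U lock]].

Sat(crit ∧ lock) = {m3, m5}
E[(crit ∧ lock) U lock]: least fixpoint, start Z0 = Sat(lock) = {m3, m4, m5, m6}, add states in Sat(crit ∧ lock) with some successor in Z. Already a fixed point.
Sat(E[(crit ∧ lock) U lock]) = {m3, m4, m5, m6}
E[lock U E[(crit ∧ lock) U lock]]: least fixpoint, start Z0 = Sat(E[(crit ∧ lock) U lock]) = {m3, m4, m5, m6}, add states in Sat(lock) with some successor in Z. Already a fixed point.
Sat(E[lock U E[(crit ∧ lock) U lock]]) = {m3, m4, m5, m6}

{m3, m4, m5, m6}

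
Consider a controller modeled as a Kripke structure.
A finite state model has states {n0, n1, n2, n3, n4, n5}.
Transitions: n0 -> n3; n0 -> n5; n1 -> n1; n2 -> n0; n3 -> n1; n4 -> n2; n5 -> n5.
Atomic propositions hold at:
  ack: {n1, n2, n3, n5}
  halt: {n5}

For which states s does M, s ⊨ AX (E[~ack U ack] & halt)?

{n5}

Sat(~ack) = {n0, n4}
E[~ack U ack]: least fixpoint, start Z0 = Sat(ack) = {n1, n2, n3, n5}, add states in Sat(~ack) with some successor in Z. Z1 = {n0, n1, n2, n3, n4, n5}; fixed.
Sat(E[~ack U ack]) = {n0, n1, n2, n3, n4, n5}
Sat(E[~ack U ack] & halt) = {n5}
Sat(AX (E[~ack U ack] & halt)) = {s : every successor in {n5}} = {n5}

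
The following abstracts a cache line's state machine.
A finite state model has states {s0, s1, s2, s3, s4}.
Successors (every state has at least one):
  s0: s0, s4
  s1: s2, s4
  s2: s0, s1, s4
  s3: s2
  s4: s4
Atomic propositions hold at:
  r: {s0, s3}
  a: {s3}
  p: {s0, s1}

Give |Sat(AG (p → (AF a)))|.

AF a: least fixpoint, start Z0 = {s3}, add states with every successor in Z. Already a fixed point.
Sat(AF a) = {s3}
Sat(p → (AF a)) = {s2, s3, s4}
AG (p → (AF a)): greatest fixpoint, start Z0 = {s2, s3, s4}, keep only states in Sat with every successor in Z. Z1 = {s3, s4}; Z2 = {s4}; fixed.
Sat(AG (p → (AF a))) = {s4}
|Sat(AG (p → (AF a)))| = |{s4}| = 1.

1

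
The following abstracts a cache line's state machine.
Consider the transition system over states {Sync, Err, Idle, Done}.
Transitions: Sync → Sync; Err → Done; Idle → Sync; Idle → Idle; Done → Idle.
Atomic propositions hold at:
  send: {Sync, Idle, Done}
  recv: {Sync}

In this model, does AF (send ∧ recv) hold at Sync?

Yes

Sat(send ∧ recv) = {Sync}
AF (send ∧ recv): least fixpoint, start Z0 = {Sync}, add states with every successor in Z. Already a fixed point.
Sat(AF (send ∧ recv)) = {Sync}
Sync ∈ Sat(AF (send ∧ recv)) = {Sync}, so the formula holds at Sync.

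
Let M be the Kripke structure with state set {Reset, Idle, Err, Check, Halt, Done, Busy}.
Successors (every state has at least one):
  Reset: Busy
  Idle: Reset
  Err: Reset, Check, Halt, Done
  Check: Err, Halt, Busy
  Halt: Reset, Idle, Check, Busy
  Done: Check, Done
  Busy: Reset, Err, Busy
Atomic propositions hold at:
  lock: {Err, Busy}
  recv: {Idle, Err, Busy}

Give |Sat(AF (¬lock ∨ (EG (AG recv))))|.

6

Sat(¬lock) = {Reset, Idle, Check, Halt, Done}
AG recv: greatest fixpoint, start Z0 = {Idle, Err, Busy}, keep only states in Sat with every successor in Z. Z1 = ∅; fixed.
Sat(AG recv) = ∅
EG (AG recv): greatest fixpoint, start Z0 = ∅, keep only states in Sat with some successor in Z. Already a fixed point.
Sat(EG (AG recv)) = ∅
Sat(¬lock ∨ (EG (AG recv))) = {Reset, Idle, Check, Halt, Done}
AF (¬lock ∨ (EG (AG recv))): least fixpoint, start Z0 = {Reset, Idle, Check, Halt, Done}, add states with every successor in Z. Z1 = {Reset, Idle, Err, Check, Halt, Done}; fixed.
Sat(AF (¬lock ∨ (EG (AG recv)))) = {Reset, Idle, Err, Check, Halt, Done}
|Sat(AF (¬lock ∨ (EG (AG recv))))| = |{Reset, Idle, Err, Check, Halt, Done}| = 6.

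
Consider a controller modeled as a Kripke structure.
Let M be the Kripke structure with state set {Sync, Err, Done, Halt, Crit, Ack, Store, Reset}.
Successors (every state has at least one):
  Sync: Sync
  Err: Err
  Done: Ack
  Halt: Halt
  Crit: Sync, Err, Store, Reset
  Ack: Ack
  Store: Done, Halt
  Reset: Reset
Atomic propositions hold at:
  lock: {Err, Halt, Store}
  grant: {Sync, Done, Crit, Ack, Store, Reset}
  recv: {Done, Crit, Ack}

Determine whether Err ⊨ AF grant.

AF grant: least fixpoint, start Z0 = {Sync, Done, Crit, Ack, Store, Reset}, add states with every successor in Z. Already a fixed point.
Sat(AF grant) = {Sync, Done, Crit, Ack, Store, Reset}
Err ∉ Sat(AF grant) = {Sync, Done, Crit, Ack, Store, Reset}, so the formula does not hold at Err.

No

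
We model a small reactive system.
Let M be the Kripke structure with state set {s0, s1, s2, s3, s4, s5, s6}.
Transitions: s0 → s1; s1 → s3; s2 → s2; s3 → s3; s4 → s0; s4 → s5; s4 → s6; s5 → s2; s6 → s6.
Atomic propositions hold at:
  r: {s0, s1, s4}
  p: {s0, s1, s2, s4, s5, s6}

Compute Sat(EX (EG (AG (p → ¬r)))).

Sat(¬r) = {s2, s3, s5, s6}
Sat(p → ¬r) = {s2, s3, s5, s6}
AG (p → ¬r): greatest fixpoint, start Z0 = {s2, s3, s5, s6}, keep only states in Sat with every successor in Z. Already a fixed point.
Sat(AG (p → ¬r)) = {s2, s3, s5, s6}
EG (AG (p → ¬r)): greatest fixpoint, start Z0 = {s2, s3, s5, s6}, keep only states in Sat with some successor in Z. Already a fixed point.
Sat(EG (AG (p → ¬r))) = {s2, s3, s5, s6}
Sat(EX (EG (AG (p → ¬r)))) = {s : some successor in {s2, s3, s5, s6}} = {s1, s2, s3, s4, s5, s6}

{s1, s2, s3, s4, s5, s6}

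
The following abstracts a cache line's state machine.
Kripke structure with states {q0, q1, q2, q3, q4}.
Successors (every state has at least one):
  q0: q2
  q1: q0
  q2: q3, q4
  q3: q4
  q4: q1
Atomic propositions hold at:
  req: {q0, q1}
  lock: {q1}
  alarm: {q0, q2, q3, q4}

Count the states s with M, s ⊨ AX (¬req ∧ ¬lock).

3

Sat(¬req) = {q2, q3, q4}
Sat(¬lock) = {q0, q2, q3, q4}
Sat(¬req ∧ ¬lock) = {q2, q3, q4}
Sat(AX (¬req ∧ ¬lock)) = {s : every successor in {q2, q3, q4}} = {q0, q2, q3}
|Sat(AX (¬req ∧ ¬lock))| = |{q0, q2, q3}| = 3.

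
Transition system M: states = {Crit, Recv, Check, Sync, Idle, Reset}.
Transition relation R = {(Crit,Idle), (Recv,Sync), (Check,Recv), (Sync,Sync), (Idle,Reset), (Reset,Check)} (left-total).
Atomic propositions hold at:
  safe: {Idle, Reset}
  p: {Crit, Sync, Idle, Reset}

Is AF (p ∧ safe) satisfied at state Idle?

Yes

Sat(p ∧ safe) = {Idle, Reset}
AF (p ∧ safe): least fixpoint, start Z0 = {Idle, Reset}, add states with every successor in Z. Z1 = {Crit, Idle, Reset}; fixed.
Sat(AF (p ∧ safe)) = {Crit, Idle, Reset}
Idle ∈ Sat(AF (p ∧ safe)) = {Crit, Idle, Reset}, so the formula holds at Idle.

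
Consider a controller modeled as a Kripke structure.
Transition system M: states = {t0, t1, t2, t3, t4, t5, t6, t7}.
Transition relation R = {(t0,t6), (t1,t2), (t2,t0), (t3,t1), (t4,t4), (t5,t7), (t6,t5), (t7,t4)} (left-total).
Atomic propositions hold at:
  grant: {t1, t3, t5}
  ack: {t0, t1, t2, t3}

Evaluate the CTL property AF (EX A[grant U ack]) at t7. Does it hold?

No

A[grant U ack]: least fixpoint, start Z0 = Sat(ack) = {t0, t1, t2, t3}, add states in Sat(grant) with every successor in Z. Already a fixed point.
Sat(A[grant U ack]) = {t0, t1, t2, t3}
Sat(EX A[grant U ack]) = {s : some successor in {t0, t1, t2, t3}} = {t1, t2, t3}
AF (EX A[grant U ack]): least fixpoint, start Z0 = {t1, t2, t3}, add states with every successor in Z. Already a fixed point.
Sat(AF (EX A[grant U ack])) = {t1, t2, t3}
t7 ∉ Sat(AF (EX A[grant U ack])) = {t1, t2, t3}, so the formula does not hold at t7.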